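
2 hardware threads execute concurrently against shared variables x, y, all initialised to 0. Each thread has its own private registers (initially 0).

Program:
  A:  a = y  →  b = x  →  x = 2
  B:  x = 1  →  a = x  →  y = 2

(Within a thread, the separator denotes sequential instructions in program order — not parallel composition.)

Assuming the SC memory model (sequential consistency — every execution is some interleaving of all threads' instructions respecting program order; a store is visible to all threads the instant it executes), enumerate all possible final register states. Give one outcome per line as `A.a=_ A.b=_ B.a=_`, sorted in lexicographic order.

A.a=0 A.b=0 B.a=1
A.a=0 A.b=0 B.a=2
A.a=0 A.b=1 B.a=1
A.a=0 A.b=1 B.a=2
A.a=2 A.b=1 B.a=1

outcome vector order: (A.a,A.b,B.a)
|SC outcomes| = 5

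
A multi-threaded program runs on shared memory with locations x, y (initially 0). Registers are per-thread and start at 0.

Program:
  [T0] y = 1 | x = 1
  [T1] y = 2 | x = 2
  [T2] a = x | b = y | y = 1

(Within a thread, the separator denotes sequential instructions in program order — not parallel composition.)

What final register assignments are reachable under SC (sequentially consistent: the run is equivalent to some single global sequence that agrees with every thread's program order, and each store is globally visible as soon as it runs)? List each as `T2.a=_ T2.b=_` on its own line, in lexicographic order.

T2.a=0 T2.b=0
T2.a=0 T2.b=1
T2.a=0 T2.b=2
T2.a=1 T2.b=1
T2.a=1 T2.b=2
T2.a=2 T2.b=1
T2.a=2 T2.b=2

outcome vector order: (T2.a,T2.b)
|SC outcomes| = 7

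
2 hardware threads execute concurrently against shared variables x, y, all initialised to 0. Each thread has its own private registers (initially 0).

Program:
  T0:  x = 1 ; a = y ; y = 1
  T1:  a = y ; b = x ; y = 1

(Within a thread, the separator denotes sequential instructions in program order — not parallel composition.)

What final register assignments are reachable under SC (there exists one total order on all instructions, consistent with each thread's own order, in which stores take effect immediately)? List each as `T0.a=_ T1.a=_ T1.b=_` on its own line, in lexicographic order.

outcome vector order: (T0.a,T1.a,T1.b)
|SC outcomes| = 5

T0.a=0 T1.a=0 T1.b=0
T0.a=0 T1.a=0 T1.b=1
T0.a=0 T1.a=1 T1.b=1
T0.a=1 T1.a=0 T1.b=0
T0.a=1 T1.a=0 T1.b=1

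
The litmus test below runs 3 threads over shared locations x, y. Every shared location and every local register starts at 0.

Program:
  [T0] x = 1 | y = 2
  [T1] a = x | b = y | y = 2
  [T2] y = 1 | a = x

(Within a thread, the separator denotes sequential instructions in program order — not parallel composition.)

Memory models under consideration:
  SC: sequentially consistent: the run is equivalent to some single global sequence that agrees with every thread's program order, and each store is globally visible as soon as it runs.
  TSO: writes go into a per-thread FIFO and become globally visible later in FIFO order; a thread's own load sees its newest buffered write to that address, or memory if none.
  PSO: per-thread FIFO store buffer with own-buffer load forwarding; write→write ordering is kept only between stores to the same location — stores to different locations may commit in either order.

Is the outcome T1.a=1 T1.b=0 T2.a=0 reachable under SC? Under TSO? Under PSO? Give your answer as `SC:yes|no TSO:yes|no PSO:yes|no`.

outcome vector order: (T1.a,T1.b,T2.a)
SC: 11 outcomes — {000; 001; 010; 011; 020; 021; 101; 110; 111; 120; 121}
TSO: 12 outcomes — {000; 001; 010; 011; 020; 021; 100; 101; 110; 111; 120; 121}
PSO: 12 outcomes — {000; 001; 010; 011; 020; 021; 100; 101; 110; 111; 120; 121}
target 100 ∈ {TSO,PSO}

SC:no TSO:yes PSO:yes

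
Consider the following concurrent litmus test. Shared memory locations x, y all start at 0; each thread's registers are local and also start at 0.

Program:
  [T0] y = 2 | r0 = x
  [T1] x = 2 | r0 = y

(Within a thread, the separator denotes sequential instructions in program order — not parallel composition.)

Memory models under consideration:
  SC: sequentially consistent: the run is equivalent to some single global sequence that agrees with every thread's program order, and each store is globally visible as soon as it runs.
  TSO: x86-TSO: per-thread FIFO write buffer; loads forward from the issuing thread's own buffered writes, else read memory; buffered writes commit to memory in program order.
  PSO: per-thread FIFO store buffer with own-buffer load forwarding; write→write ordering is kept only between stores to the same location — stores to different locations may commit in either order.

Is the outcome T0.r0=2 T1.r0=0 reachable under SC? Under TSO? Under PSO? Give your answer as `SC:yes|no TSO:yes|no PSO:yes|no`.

SC:yes TSO:yes PSO:yes

outcome vector order: (T0.r0,T1.r0)
[SC] allowed = {(0,2), (2,0), (2,2)}
[TSO] allowed = {(0,0), (0,2), (2,0), (2,2)}
[PSO] allowed = {(0,0), (0,2), (2,0), (2,2)}
target (2,0) ∈ {SC,TSO,PSO}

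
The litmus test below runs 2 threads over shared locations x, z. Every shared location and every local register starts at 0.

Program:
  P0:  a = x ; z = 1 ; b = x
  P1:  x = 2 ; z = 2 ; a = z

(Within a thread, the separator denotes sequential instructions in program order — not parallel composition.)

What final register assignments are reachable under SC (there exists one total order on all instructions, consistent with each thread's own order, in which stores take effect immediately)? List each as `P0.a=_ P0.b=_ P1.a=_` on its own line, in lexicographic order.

outcome vector order: (P0.a,P0.b,P1.a)
|SC outcomes| = 5

P0.a=0 P0.b=0 P1.a=2
P0.a=0 P0.b=2 P1.a=1
P0.a=0 P0.b=2 P1.a=2
P0.a=2 P0.b=2 P1.a=1
P0.a=2 P0.b=2 P1.a=2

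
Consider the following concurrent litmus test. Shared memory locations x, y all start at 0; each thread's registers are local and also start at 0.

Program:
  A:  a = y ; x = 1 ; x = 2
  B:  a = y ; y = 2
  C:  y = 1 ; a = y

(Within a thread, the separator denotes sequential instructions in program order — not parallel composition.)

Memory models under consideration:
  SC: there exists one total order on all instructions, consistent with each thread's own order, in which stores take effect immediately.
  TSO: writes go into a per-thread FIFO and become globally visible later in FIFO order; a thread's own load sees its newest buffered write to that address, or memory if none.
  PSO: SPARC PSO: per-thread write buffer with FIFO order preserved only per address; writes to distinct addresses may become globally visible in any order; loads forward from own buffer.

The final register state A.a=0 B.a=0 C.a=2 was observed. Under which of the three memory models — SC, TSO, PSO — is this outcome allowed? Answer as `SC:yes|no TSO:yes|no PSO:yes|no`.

outcome vector order: (A.a,B.a,C.a)
under SC → (0,0,1); (0,0,2); (0,1,1); (0,1,2); (1,0,1); (1,0,2); (1,1,1); (1,1,2); (2,0,1); (2,0,2); (2,1,1); (2,1,2)
under TSO → (0,0,1); (0,0,2); (0,1,1); (0,1,2); (1,0,1); (1,0,2); (1,1,1); (1,1,2); (2,0,1); (2,0,2); (2,1,1); (2,1,2)
under PSO → (0,0,1); (0,0,2); (0,1,1); (0,1,2); (1,0,1); (1,0,2); (1,1,1); (1,1,2); (2,0,1); (2,0,2); (2,1,1); (2,1,2)
target (0,0,2) ∈ {SC,TSO,PSO}

SC:yes TSO:yes PSO:yes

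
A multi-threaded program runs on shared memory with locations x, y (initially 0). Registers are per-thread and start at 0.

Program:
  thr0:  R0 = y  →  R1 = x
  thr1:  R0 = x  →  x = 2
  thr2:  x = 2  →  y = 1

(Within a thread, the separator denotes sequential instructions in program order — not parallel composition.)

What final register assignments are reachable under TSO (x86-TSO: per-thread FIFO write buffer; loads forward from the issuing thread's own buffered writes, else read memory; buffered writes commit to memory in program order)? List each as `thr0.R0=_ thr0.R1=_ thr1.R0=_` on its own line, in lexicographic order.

outcome vector order: (thr0.R0,thr0.R1,thr1.R0)
|TSO outcomes| = 6

thr0.R0=0 thr0.R1=0 thr1.R0=0
thr0.R0=0 thr0.R1=0 thr1.R0=2
thr0.R0=0 thr0.R1=2 thr1.R0=0
thr0.R0=0 thr0.R1=2 thr1.R0=2
thr0.R0=1 thr0.R1=2 thr1.R0=0
thr0.R0=1 thr0.R1=2 thr1.R0=2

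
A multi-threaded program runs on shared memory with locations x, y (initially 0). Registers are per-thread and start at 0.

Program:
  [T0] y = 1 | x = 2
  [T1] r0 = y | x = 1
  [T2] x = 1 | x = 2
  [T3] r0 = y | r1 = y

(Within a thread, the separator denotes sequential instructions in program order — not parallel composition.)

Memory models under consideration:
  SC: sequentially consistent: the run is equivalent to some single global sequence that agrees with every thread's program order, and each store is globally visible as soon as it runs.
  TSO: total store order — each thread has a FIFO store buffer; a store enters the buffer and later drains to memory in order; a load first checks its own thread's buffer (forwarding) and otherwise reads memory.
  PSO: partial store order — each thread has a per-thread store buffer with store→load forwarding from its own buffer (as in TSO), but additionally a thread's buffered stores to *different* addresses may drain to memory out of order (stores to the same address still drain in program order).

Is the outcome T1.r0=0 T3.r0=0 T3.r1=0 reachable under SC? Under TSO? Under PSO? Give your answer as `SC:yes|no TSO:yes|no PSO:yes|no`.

SC:yes TSO:yes PSO:yes

outcome vector order: (T1.r0,T3.r0,T3.r1)
[SC] allowed = {<0 0 0>; <0 0 1>; <0 1 1>; <1 0 0>; <1 0 1>; <1 1 1>}
[TSO] allowed = {<0 0 0>; <0 0 1>; <0 1 1>; <1 0 0>; <1 0 1>; <1 1 1>}
[PSO] allowed = {<0 0 0>; <0 0 1>; <0 1 1>; <1 0 0>; <1 0 1>; <1 1 1>}
target <0 0 0> ∈ {SC,TSO,PSO}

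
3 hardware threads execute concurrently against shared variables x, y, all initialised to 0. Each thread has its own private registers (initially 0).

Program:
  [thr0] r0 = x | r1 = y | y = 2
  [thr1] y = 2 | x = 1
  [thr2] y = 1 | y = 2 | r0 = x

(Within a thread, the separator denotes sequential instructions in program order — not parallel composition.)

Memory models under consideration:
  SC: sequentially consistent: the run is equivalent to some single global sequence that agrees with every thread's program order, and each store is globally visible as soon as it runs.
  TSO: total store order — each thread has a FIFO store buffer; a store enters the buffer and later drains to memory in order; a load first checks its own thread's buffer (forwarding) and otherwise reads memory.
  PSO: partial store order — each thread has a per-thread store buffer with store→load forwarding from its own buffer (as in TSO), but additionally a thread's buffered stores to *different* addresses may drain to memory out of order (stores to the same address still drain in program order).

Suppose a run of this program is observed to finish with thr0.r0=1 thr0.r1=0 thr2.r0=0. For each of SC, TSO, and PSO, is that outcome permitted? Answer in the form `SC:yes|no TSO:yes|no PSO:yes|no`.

outcome vector order: (thr0.r0,thr0.r1,thr2.r0)
SC: 9 outcomes — {000; 001; 010; 011; 020; 021; 111; 120; 121}
TSO: 10 outcomes — {000; 001; 010; 011; 020; 021; 110; 111; 120; 121}
PSO: 12 outcomes — {000; 001; 010; 011; 020; 021; 100; 101; 110; 111; 120; 121}
target 100 ∈ {PSO}

SC:no TSO:no PSO:yes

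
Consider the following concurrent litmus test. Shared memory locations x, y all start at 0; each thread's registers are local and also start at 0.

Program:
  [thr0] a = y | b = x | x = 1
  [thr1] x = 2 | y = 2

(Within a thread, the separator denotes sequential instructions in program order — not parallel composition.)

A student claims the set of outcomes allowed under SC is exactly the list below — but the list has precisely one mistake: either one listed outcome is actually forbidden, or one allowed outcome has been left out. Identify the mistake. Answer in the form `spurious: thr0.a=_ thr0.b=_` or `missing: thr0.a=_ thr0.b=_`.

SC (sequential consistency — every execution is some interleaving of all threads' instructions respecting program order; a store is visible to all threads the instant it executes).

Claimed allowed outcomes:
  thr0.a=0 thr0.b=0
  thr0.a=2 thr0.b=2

outcome vector order: (thr0.a,thr0.b)
SC (3): <0 0>, <0 2>, <2 2>
SC∖claimed = {<0 2>}

missing: thr0.a=0 thr0.b=2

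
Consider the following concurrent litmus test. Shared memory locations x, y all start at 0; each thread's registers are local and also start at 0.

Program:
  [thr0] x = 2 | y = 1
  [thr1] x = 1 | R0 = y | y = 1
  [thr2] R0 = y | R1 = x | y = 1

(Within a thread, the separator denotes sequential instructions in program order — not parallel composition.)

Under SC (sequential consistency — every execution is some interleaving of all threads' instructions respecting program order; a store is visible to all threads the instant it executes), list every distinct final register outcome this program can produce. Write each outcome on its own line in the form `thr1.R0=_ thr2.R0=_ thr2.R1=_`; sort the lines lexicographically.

outcome vector order: (thr1.R0,thr2.R0,thr2.R1)
|SC outcomes| = 10

thr1.R0=0 thr2.R0=0 thr2.R1=0
thr1.R0=0 thr2.R0=0 thr2.R1=1
thr1.R0=0 thr2.R0=0 thr2.R1=2
thr1.R0=0 thr2.R0=1 thr2.R1=1
thr1.R0=0 thr2.R0=1 thr2.R1=2
thr1.R0=1 thr2.R0=0 thr2.R1=0
thr1.R0=1 thr2.R0=0 thr2.R1=1
thr1.R0=1 thr2.R0=0 thr2.R1=2
thr1.R0=1 thr2.R0=1 thr2.R1=1
thr1.R0=1 thr2.R0=1 thr2.R1=2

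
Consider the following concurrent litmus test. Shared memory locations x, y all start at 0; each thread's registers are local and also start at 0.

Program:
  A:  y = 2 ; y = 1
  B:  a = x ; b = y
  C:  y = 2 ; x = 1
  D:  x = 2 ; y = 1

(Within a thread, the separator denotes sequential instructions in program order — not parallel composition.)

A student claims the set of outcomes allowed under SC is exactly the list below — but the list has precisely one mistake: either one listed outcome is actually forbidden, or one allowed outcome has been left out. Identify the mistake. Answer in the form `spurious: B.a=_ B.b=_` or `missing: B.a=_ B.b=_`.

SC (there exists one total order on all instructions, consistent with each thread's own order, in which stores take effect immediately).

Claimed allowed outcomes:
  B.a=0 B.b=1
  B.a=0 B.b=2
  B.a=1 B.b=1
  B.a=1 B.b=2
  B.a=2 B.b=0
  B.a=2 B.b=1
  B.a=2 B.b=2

missing: B.a=0 B.b=0

outcome vector order: (B.a,B.b)
under SC → 00; 01; 02; 11; 12; 20; 21; 22
SC∖claimed = {00}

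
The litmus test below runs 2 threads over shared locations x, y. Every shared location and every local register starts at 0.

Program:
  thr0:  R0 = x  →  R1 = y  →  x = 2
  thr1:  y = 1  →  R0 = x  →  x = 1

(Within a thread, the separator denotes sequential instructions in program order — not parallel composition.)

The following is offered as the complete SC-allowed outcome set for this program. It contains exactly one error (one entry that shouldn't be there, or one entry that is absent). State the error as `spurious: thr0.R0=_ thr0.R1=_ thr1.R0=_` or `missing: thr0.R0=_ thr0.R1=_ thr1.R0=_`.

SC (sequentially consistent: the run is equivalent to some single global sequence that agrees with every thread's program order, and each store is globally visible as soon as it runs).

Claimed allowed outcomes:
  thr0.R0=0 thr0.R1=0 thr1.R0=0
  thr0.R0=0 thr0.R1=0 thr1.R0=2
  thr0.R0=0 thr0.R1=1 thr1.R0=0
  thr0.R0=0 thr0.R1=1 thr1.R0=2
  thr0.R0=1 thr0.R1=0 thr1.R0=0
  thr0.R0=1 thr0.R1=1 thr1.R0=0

outcome vector order: (thr0.R0,thr0.R1,thr1.R0)
[SC] allowed = {000; 002; 010; 012; 110}
claimed∖SC = {100}

spurious: thr0.R0=1 thr0.R1=0 thr1.R0=0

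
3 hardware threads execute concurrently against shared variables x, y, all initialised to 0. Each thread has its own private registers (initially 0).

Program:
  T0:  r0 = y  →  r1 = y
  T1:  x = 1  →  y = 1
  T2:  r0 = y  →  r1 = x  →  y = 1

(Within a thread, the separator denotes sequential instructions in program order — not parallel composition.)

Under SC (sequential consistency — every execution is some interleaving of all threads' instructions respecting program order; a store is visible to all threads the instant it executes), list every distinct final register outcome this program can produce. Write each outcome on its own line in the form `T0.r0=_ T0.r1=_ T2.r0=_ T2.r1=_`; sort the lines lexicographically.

outcome vector order: (T0.r0,T0.r1,T2.r0,T2.r1)
|SC outcomes| = 9

T0.r0=0 T0.r1=0 T2.r0=0 T2.r1=0
T0.r0=0 T0.r1=0 T2.r0=0 T2.r1=1
T0.r0=0 T0.r1=0 T2.r0=1 T2.r1=1
T0.r0=0 T0.r1=1 T2.r0=0 T2.r1=0
T0.r0=0 T0.r1=1 T2.r0=0 T2.r1=1
T0.r0=0 T0.r1=1 T2.r0=1 T2.r1=1
T0.r0=1 T0.r1=1 T2.r0=0 T2.r1=0
T0.r0=1 T0.r1=1 T2.r0=0 T2.r1=1
T0.r0=1 T0.r1=1 T2.r0=1 T2.r1=1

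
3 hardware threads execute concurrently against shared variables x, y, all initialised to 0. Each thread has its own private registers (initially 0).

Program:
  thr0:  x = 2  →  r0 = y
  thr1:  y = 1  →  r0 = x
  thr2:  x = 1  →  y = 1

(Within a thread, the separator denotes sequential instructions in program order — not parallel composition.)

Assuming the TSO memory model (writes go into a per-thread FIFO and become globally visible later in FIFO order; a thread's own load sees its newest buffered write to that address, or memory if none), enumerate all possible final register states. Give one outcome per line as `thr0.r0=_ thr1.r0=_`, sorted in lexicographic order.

outcome vector order: (thr0.r0,thr1.r0)
|TSO outcomes| = 6

thr0.r0=0 thr1.r0=0
thr0.r0=0 thr1.r0=1
thr0.r0=0 thr1.r0=2
thr0.r0=1 thr1.r0=0
thr0.r0=1 thr1.r0=1
thr0.r0=1 thr1.r0=2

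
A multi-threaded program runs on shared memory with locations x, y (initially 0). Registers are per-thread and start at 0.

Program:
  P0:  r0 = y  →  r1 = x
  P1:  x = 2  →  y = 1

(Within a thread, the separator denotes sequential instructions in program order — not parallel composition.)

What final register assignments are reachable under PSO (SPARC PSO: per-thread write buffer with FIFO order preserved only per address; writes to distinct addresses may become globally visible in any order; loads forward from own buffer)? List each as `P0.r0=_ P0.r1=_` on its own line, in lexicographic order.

outcome vector order: (P0.r0,P0.r1)
|PSO outcomes| = 4

P0.r0=0 P0.r1=0
P0.r0=0 P0.r1=2
P0.r0=1 P0.r1=0
P0.r0=1 P0.r1=2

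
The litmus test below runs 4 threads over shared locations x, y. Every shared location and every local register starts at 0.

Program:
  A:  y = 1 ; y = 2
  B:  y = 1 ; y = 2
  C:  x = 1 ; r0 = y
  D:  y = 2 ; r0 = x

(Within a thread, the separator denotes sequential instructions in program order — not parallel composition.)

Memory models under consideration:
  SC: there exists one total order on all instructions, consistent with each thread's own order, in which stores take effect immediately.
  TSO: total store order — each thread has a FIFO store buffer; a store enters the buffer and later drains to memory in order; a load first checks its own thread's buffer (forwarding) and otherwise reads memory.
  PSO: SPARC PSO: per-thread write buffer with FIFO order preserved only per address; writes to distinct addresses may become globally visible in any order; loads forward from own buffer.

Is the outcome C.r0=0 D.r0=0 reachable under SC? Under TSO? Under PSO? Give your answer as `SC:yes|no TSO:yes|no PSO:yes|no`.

SC:no TSO:yes PSO:yes

outcome vector order: (C.r0,D.r0)
SC (5): 01, 10, 11, 20, 21
TSO (6): 00, 01, 10, 11, 20, 21
PSO (6): 00, 01, 10, 11, 20, 21
target 00 ∈ {TSO,PSO}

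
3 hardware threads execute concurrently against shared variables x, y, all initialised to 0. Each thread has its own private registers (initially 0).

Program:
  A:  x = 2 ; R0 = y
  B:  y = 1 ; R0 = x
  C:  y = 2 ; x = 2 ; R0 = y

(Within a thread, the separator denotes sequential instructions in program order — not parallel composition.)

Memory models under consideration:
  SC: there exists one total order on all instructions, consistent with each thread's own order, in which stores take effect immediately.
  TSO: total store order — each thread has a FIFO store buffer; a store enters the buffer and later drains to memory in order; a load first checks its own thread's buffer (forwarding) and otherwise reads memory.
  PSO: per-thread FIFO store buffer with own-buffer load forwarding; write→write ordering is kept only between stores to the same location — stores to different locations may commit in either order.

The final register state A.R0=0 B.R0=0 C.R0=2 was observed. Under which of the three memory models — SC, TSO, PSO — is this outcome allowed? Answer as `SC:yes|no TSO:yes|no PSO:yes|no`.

outcome vector order: (A.R0,B.R0,C.R0)
[SC] allowed = {(0,2,1) (0,2,2) (1,0,1) (1,0,2) (1,2,1) (1,2,2) (2,0,2) (2,2,1) (2,2,2)}
[TSO] allowed = {(0,0,1) (0,0,2) (0,2,1) (0,2,2) (1,0,1) (1,0,2) (1,2,1) (1,2,2) (2,0,1) (2,0,2) (2,2,1) (2,2,2)}
[PSO] allowed = {(0,0,1) (0,0,2) (0,2,1) (0,2,2) (1,0,1) (1,0,2) (1,2,1) (1,2,2) (2,0,1) (2,0,2) (2,2,1) (2,2,2)}
target (0,0,2) ∈ {TSO,PSO}

SC:no TSO:yes PSO:yes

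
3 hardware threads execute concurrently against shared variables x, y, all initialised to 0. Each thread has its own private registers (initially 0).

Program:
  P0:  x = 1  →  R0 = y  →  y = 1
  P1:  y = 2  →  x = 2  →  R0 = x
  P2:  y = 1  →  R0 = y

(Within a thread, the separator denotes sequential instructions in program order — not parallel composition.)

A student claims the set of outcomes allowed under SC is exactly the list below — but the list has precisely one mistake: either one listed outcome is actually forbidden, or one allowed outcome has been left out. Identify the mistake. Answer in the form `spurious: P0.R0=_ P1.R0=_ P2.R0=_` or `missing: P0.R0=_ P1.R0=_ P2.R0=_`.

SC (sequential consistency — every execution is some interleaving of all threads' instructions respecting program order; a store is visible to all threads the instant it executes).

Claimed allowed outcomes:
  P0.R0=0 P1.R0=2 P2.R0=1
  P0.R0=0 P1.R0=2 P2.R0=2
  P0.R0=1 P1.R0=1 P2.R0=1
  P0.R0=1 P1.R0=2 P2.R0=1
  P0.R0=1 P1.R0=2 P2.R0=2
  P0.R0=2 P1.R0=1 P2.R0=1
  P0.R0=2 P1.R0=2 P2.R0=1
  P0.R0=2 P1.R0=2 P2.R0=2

missing: P0.R0=2 P1.R0=1 P2.R0=2

outcome vector order: (P0.R0,P1.R0,P2.R0)
under SC → 0/2/1; 0/2/2; 1/1/1; 1/2/1; 1/2/2; 2/1/1; 2/1/2; 2/2/1; 2/2/2
SC∖claimed = {2/1/2}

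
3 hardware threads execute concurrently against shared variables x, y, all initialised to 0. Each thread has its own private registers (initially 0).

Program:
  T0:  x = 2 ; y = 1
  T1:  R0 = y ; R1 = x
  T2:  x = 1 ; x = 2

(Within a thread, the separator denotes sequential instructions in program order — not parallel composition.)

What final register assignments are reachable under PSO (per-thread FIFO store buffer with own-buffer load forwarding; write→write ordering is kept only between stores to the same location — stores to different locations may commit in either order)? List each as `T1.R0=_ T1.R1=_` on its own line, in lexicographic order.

T1.R0=0 T1.R1=0
T1.R0=0 T1.R1=1
T1.R0=0 T1.R1=2
T1.R0=1 T1.R1=0
T1.R0=1 T1.R1=1
T1.R0=1 T1.R1=2

outcome vector order: (T1.R0,T1.R1)
|PSO outcomes| = 6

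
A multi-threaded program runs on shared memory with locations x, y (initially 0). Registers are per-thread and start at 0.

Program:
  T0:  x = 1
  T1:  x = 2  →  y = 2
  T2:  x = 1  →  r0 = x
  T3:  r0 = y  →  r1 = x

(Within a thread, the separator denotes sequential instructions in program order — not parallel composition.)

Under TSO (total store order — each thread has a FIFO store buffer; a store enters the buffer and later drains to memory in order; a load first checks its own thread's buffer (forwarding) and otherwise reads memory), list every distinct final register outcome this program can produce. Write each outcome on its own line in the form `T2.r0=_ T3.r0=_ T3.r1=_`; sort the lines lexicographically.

outcome vector order: (T2.r0,T3.r0,T3.r1)
|TSO outcomes| = 10

T2.r0=1 T3.r0=0 T3.r1=0
T2.r0=1 T3.r0=0 T3.r1=1
T2.r0=1 T3.r0=0 T3.r1=2
T2.r0=1 T3.r0=2 T3.r1=1
T2.r0=1 T3.r0=2 T3.r1=2
T2.r0=2 T3.r0=0 T3.r1=0
T2.r0=2 T3.r0=0 T3.r1=1
T2.r0=2 T3.r0=0 T3.r1=2
T2.r0=2 T3.r0=2 T3.r1=1
T2.r0=2 T3.r0=2 T3.r1=2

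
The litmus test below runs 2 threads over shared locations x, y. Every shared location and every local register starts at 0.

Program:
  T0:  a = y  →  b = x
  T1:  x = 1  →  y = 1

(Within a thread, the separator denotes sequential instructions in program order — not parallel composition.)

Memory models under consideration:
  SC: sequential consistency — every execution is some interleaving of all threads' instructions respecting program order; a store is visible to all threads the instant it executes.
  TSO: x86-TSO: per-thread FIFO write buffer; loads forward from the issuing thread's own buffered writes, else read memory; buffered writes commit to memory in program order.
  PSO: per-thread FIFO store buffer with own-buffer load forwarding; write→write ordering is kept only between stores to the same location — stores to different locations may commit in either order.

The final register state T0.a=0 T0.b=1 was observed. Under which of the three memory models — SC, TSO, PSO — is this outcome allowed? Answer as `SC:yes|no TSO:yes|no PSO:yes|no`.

outcome vector order: (T0.a,T0.b)
SC: 3 outcomes — {00 01 11}
TSO: 3 outcomes — {00 01 11}
PSO: 4 outcomes — {00 01 10 11}
target 01 ∈ {SC,TSO,PSO}

SC:yes TSO:yes PSO:yes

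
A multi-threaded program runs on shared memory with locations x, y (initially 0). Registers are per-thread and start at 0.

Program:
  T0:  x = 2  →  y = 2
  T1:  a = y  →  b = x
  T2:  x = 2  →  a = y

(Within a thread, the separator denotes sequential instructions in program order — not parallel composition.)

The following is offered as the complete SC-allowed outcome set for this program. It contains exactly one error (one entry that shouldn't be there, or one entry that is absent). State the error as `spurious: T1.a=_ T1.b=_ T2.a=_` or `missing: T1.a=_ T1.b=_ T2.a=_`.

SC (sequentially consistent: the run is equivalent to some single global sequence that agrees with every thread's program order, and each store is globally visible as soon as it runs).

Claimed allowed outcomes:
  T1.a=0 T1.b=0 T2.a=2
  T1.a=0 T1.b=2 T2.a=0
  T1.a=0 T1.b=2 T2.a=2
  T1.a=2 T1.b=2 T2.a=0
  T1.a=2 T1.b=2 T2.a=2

missing: T1.a=0 T1.b=0 T2.a=0

outcome vector order: (T1.a,T1.b,T2.a)
under SC → (0,0,0); (0,0,2); (0,2,0); (0,2,2); (2,2,0); (2,2,2)
SC∖claimed = {(0,0,0)}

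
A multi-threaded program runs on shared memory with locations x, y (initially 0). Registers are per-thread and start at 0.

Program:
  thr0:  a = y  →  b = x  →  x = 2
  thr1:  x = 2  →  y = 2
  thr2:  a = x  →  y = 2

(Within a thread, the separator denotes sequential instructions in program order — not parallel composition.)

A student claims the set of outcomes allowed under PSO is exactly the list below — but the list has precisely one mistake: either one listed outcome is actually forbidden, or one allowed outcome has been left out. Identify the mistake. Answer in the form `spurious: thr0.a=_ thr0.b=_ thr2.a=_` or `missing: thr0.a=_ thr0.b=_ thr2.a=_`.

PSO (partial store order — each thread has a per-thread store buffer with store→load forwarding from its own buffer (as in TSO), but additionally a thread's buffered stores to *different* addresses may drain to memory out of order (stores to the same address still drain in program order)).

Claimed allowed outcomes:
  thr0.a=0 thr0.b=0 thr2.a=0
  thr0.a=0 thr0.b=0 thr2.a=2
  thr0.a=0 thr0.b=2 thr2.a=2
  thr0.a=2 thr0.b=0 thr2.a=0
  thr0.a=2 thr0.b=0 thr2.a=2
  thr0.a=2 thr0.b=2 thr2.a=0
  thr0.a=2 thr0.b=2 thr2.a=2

missing: thr0.a=0 thr0.b=2 thr2.a=0

outcome vector order: (thr0.a,thr0.b,thr2.a)
PSO (8): <0 0 0>, <0 0 2>, <0 2 0>, <0 2 2>, <2 0 0>, <2 0 2>, <2 2 0>, <2 2 2>
PSO∖claimed = {<0 2 0>}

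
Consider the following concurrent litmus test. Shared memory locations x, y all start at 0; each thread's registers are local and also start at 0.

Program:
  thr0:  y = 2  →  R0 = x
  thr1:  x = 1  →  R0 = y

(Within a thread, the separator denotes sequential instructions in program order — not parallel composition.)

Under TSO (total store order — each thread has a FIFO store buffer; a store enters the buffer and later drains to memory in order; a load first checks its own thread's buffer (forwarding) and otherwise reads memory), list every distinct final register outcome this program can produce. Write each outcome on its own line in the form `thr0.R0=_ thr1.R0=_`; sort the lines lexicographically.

thr0.R0=0 thr1.R0=0
thr0.R0=0 thr1.R0=2
thr0.R0=1 thr1.R0=0
thr0.R0=1 thr1.R0=2

outcome vector order: (thr0.R0,thr1.R0)
|TSO outcomes| = 4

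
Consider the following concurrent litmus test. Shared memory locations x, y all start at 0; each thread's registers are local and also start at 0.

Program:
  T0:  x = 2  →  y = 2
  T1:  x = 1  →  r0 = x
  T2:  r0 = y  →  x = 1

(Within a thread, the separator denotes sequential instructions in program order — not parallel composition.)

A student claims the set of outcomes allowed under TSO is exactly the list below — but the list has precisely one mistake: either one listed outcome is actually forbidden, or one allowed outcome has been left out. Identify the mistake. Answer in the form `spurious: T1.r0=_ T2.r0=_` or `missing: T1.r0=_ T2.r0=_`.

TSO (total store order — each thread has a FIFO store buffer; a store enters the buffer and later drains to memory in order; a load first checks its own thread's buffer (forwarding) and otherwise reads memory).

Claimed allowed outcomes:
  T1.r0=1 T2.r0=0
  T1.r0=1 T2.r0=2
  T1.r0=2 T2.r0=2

outcome vector order: (T1.r0,T2.r0)
TSO: 4 outcomes — {1/0, 1/2, 2/0, 2/2}
TSO∖claimed = {2/0}

missing: T1.r0=2 T2.r0=0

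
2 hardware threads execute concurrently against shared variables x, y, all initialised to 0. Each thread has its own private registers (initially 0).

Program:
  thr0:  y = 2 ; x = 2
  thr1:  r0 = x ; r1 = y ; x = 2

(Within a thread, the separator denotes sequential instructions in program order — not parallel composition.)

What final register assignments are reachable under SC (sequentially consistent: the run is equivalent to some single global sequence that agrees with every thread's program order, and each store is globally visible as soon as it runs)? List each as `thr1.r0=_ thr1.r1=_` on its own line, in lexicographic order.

outcome vector order: (thr1.r0,thr1.r1)
|SC outcomes| = 3

thr1.r0=0 thr1.r1=0
thr1.r0=0 thr1.r1=2
thr1.r0=2 thr1.r1=2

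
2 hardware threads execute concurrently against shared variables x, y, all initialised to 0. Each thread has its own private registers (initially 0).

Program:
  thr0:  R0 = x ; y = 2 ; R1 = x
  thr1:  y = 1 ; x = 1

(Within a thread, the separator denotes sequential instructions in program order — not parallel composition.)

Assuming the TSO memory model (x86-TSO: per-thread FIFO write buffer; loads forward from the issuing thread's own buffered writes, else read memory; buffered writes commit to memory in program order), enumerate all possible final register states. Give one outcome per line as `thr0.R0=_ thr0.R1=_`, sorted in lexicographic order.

outcome vector order: (thr0.R0,thr0.R1)
|TSO outcomes| = 3

thr0.R0=0 thr0.R1=0
thr0.R0=0 thr0.R1=1
thr0.R0=1 thr0.R1=1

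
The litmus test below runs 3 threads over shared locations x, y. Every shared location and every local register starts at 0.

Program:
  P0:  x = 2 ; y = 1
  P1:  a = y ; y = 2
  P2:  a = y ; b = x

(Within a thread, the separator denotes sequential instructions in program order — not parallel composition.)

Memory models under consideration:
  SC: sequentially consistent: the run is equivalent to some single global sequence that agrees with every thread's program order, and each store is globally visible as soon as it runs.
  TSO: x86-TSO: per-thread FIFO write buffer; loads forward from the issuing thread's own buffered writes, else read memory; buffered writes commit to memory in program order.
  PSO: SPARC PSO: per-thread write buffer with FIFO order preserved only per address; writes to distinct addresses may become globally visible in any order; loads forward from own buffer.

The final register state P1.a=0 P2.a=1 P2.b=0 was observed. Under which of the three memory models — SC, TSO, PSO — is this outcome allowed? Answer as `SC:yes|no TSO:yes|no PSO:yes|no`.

SC:no TSO:no PSO:yes

outcome vector order: (P1.a,P2.a,P2.b)
[SC] allowed = {0/0/0; 0/0/2; 0/1/2; 0/2/0; 0/2/2; 1/0/0; 1/0/2; 1/1/2; 1/2/2}
[TSO] allowed = {0/0/0; 0/0/2; 0/1/2; 0/2/0; 0/2/2; 1/0/0; 1/0/2; 1/1/2; 1/2/2}
[PSO] allowed = {0/0/0; 0/0/2; 0/1/0; 0/1/2; 0/2/0; 0/2/2; 1/0/0; 1/0/2; 1/1/0; 1/1/2; 1/2/0; 1/2/2}
target 0/1/0 ∈ {PSO}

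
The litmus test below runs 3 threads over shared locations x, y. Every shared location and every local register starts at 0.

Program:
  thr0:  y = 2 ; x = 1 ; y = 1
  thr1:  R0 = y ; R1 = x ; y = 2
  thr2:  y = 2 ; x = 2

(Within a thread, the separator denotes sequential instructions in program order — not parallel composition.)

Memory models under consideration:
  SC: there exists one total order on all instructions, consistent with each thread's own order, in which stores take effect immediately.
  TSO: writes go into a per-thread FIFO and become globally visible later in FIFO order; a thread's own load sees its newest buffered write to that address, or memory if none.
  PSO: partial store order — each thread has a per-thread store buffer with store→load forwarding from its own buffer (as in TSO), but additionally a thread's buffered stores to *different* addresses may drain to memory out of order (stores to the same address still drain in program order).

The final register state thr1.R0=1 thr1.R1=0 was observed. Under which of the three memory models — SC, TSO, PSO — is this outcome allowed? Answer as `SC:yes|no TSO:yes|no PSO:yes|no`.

SC:no TSO:no PSO:yes

outcome vector order: (thr1.R0,thr1.R1)
SC (8): <0 0>, <0 1>, <0 2>, <1 1>, <1 2>, <2 0>, <2 1>, <2 2>
TSO (8): <0 0>, <0 1>, <0 2>, <1 1>, <1 2>, <2 0>, <2 1>, <2 2>
PSO (9): <0 0>, <0 1>, <0 2>, <1 0>, <1 1>, <1 2>, <2 0>, <2 1>, <2 2>
target <1 0> ∈ {PSO}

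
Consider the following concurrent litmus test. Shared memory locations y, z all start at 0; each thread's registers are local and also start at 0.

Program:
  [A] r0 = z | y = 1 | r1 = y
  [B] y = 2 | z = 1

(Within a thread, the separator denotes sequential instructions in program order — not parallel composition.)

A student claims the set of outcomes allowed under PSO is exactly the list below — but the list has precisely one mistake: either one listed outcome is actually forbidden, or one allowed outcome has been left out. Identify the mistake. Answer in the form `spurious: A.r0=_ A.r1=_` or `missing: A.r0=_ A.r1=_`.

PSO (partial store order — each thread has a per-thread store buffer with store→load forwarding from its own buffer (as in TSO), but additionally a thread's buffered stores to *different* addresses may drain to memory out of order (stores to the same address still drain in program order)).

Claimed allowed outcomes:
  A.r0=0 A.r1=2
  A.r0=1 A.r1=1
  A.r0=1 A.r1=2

outcome vector order: (A.r0,A.r1)
PSO (4): 01; 02; 11; 12
PSO∖claimed = {01}

missing: A.r0=0 A.r1=1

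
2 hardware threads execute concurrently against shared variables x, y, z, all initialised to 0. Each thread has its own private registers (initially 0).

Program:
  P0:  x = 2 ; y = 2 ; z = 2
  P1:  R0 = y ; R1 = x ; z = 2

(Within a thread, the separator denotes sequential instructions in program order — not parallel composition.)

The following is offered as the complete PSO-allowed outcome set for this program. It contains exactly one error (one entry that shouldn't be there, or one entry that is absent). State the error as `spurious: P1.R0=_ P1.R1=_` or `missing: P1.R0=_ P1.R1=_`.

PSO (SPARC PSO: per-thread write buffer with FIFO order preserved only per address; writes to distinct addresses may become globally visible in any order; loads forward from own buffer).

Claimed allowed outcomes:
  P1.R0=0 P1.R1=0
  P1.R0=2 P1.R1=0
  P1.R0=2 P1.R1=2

outcome vector order: (P1.R0,P1.R1)
PSO (4): <0 0>; <0 2>; <2 0>; <2 2>
PSO∖claimed = {<0 2>}

missing: P1.R0=0 P1.R1=2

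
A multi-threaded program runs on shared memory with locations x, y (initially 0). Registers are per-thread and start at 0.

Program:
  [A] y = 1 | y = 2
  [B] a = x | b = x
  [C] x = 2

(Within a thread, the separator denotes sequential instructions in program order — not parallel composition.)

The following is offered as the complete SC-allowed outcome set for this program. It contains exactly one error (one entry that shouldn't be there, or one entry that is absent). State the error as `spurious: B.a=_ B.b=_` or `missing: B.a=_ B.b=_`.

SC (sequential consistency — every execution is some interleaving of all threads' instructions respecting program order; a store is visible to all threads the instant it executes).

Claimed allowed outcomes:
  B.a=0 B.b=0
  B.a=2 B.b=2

missing: B.a=0 B.b=2

outcome vector order: (B.a,B.b)
under SC → 0/0 0/2 2/2
SC∖claimed = {0/2}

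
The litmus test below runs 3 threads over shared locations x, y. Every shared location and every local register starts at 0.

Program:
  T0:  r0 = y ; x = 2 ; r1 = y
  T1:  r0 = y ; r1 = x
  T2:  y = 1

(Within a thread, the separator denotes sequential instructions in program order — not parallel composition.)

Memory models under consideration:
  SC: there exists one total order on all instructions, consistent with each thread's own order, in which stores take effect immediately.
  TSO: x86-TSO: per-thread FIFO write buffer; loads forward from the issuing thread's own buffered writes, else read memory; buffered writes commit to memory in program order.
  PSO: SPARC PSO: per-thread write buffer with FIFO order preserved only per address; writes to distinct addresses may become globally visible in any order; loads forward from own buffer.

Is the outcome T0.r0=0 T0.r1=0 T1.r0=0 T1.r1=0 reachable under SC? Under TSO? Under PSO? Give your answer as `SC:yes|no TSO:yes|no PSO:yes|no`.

outcome vector order: (T0.r0,T0.r1,T1.r0,T1.r1)
SC (11): (0,0,0,0); (0,0,0,2); (0,0,1,2); (0,1,0,0); (0,1,0,2); (0,1,1,0); (0,1,1,2); (1,1,0,0); (1,1,0,2); (1,1,1,0); (1,1,1,2)
TSO (12): (0,0,0,0); (0,0,0,2); (0,0,1,0); (0,0,1,2); (0,1,0,0); (0,1,0,2); (0,1,1,0); (0,1,1,2); (1,1,0,0); (1,1,0,2); (1,1,1,0); (1,1,1,2)
PSO (12): (0,0,0,0); (0,0,0,2); (0,0,1,0); (0,0,1,2); (0,1,0,0); (0,1,0,2); (0,1,1,0); (0,1,1,2); (1,1,0,0); (1,1,0,2); (1,1,1,0); (1,1,1,2)
target (0,0,0,0) ∈ {SC,TSO,PSO}

SC:yes TSO:yes PSO:yes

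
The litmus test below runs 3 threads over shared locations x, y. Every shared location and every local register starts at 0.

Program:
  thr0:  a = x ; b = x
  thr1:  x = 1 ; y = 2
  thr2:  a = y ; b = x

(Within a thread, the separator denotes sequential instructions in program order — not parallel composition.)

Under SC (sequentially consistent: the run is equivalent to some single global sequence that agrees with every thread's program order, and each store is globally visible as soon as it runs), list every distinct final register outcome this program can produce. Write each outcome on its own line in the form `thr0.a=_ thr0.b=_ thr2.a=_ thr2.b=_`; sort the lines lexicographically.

thr0.a=0 thr0.b=0 thr2.a=0 thr2.b=0
thr0.a=0 thr0.b=0 thr2.a=0 thr2.b=1
thr0.a=0 thr0.b=0 thr2.a=2 thr2.b=1
thr0.a=0 thr0.b=1 thr2.a=0 thr2.b=0
thr0.a=0 thr0.b=1 thr2.a=0 thr2.b=1
thr0.a=0 thr0.b=1 thr2.a=2 thr2.b=1
thr0.a=1 thr0.b=1 thr2.a=0 thr2.b=0
thr0.a=1 thr0.b=1 thr2.a=0 thr2.b=1
thr0.a=1 thr0.b=1 thr2.a=2 thr2.b=1

outcome vector order: (thr0.a,thr0.b,thr2.a,thr2.b)
|SC outcomes| = 9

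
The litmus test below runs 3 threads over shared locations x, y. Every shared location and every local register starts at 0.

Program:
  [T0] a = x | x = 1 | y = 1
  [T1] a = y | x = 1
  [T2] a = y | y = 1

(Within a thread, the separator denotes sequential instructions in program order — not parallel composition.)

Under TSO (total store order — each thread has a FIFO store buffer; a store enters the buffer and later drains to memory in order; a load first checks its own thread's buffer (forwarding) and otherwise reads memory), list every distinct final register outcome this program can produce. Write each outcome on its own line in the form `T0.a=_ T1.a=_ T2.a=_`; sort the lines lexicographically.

outcome vector order: (T0.a,T1.a,T2.a)
|TSO outcomes| = 7

T0.a=0 T1.a=0 T2.a=0
T0.a=0 T1.a=0 T2.a=1
T0.a=0 T1.a=1 T2.a=0
T0.a=0 T1.a=1 T2.a=1
T0.a=1 T1.a=0 T2.a=0
T0.a=1 T1.a=0 T2.a=1
T0.a=1 T1.a=1 T2.a=0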